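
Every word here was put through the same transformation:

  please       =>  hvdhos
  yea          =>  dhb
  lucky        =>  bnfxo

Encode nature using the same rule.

huxwdq

Read the word backwards and shift each letter +3.
For nature: reverse → erutan; then shift: e+3=h, r+3=u, u+3=x, t+3=w, a+3=d, n+3=q.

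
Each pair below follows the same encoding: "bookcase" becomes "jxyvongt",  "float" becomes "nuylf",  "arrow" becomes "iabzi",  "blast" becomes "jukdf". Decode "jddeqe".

The shift increases by 1 at each position, starting from +8: 8, 9, 10, ….
Undoing it on jddeqe: j−8=b, d−9=u, d−10=t, e−11=t, q−12=e, e−13=r.

butter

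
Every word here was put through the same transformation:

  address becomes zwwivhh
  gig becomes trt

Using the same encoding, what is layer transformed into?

ozbvi

Each pair mirrors across the alphabet (a↔z, d↔w, d↔w): positions sum to 25. Letters are reflected about the middle of the alphabet (position → 25−position): Atbash.
For layer: l↔o, a↔z, y↔b, e↔v, r↔i.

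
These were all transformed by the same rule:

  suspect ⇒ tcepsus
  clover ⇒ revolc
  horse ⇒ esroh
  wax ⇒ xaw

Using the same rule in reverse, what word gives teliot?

toilet

The word is simply reversed.
Undoing it on teliot: then reverse → toilet.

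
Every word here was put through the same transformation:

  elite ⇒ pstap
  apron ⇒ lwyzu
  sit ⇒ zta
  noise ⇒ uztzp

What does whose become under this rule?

The shift depends on letter class: consonant l→s is +7, but vowel e→p is +11. Vowels shift forward by 11 and consonants shift forward by 7.
Applying it to whose: w(cons)+7=d, h(cons)+7=o, o(vowel)+11=z, s(cons)+7=z, e(vowel)+11=p.

dozzp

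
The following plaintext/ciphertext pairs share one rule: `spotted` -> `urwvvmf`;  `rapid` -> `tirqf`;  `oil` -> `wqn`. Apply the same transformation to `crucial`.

The shift depends on letter class: consonant s→u is +2, but vowel o→w is +8. Vowels shift forward by 8 and consonants shift forward by 2.
Applying it to crucial: c(cons)+2=e, r(cons)+2=t, u(vowel)+8=c, c(cons)+2=e, i(vowel)+8=q, a(vowel)+8=i, l(cons)+2=n.

etceqin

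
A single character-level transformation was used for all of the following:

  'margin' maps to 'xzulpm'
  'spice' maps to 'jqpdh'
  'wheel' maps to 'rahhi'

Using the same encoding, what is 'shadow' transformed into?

m(12)→x(23) and a(0)→z(25) fit y≡15x+25 (mod 26); the inverse of 15 mod 26 is 7. Treating letters as 0–25, the rule is x ↦ 15x + 25 (mod 26).
Applying it to shadow: s(18)→15·18+25≡9=j; h(7)→15·7+25≡0=a; a(0)→15·0+25≡25=z; d(3)→15·3+25≡18=s; o(14)→15·14+25≡1=b; w(22)→15·22+25≡17=r (all mod 26).

jazsbr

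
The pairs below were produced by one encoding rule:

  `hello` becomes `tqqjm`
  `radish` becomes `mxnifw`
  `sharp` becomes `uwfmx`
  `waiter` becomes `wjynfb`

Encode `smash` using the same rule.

The output letters match the input read backwards, each shifted +5: hello reversed is olleh. Two steps: reverse the string, then apply a Caesar shift of +5.
On smash: reverse → hsams; then shift: h+5=m, s+5=x, a+5=f, m+5=r, s+5=x.

mxfrx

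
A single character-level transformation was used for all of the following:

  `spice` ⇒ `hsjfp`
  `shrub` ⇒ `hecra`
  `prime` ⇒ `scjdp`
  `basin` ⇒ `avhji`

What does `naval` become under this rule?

s(18)→h(7) and p(15)→s(18) fit y≡5x+21 (mod 26); the inverse of 5 mod 26 is 21. This is an affine cipher: with a=0,…,z=25, each position x becomes (5x+21) mod 26.
For naval: n(13)→5·13+21≡8=i; a(0)→5·0+21≡21=v; v(21)→5·21+21≡22=w; a(0)→5·0+21≡21=v; l(11)→5·11+21≡24=y (all mod 26).

ivwvy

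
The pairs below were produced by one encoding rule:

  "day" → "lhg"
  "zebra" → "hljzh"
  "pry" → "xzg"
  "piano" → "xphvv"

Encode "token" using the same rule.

bvslv

Vowels shift forward by 7 and consonants shift forward by 8.
For token: t(cons)+8=b, o(vowel)+7=v, k(cons)+8=s, e(vowel)+7=l, n(cons)+8=v.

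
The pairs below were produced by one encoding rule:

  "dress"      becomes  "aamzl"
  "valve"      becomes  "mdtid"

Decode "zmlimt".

leader

The output letters match the input read backwards, each shifted +8: dress reversed is sserd. Two steps: reverse the string, then apply a Caesar shift of +8.
Decoding zmlimt: shift back: z−8=r, m−8=e, l−8=d, i−8=a, m−8=e, t−8=l → redael; then reverse → leader.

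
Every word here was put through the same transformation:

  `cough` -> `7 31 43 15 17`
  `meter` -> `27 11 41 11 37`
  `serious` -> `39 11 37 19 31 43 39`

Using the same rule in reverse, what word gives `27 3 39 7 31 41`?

c(#3)→7 and o(#15)→31: differences scale by 2, so n = 2·pos + 1. With a=1..z=26, the number is 2·pos + 1.
Undoing it on 27 3 39 7 31 41: 27→(27−1)÷2=13=m, 3→(3−1)÷2=1=a, 39→(39−1)÷2=19=s, 7→(7−1)÷2=3=c, 31→(31−1)÷2=15=o, 41→(41−1)÷2=20=t.

mascot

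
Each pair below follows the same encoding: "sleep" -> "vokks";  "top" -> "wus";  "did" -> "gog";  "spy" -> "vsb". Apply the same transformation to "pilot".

The shift depends on letter class: consonant s→v is +3, but vowel e→k is +6. The rule splits by letter class: vowels +6, consonants +3.
On pilot: p(cons)+3=s, i(vowel)+6=o, l(cons)+3=o, o(vowel)+6=u, t(cons)+3=w.

soouw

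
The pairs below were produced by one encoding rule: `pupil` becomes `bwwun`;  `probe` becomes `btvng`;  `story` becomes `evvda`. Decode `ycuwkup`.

Shifts by position in pupil: pos 0: p→b (+12), pos 1: u→w (+2), pos 2: p→w (+7), pos 3: i→u (+12), pos 4: l→n (+2) — repeating every 3. It's a Vigenère-style cipher with numeric key [12,2,7]: position i shifts by key[i mod 3].
Undoing it on ycuwkup: y−12=m, c−2=a, u−7=n, w−12=k, k−2=i, u−7=n, p−12=d.

mankind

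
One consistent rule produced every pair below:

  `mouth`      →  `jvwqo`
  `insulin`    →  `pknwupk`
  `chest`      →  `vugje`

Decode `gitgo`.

The word is reversed, then every letter is shifted forward by 2.
Decoding gitgo: shift back: g−2=e, i−2=g, t−2=r, g−2=e, o−2=m → egrem; then reverse → merge.

merge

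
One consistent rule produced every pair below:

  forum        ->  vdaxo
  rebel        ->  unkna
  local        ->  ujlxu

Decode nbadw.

nurse

Two steps: reverse the string, then apply a Caesar shift of +9.
Decoding nbadw: shift back: n−9=e, b−9=s, a−9=r, d−9=u, w−9=n → esrun; then reverse → nurse.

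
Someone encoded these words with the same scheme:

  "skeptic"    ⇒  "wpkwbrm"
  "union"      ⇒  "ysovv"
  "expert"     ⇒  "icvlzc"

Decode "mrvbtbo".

impulse

In skeptic: s→w is +4, k→p is +5, e→k is +6, p→w is +7 — the shift increases by 1 each position. Each letter shifts forward by (position + 4), i.e. 4, 5, 6, … — the shift grows by one for each successive letter.
Decoding mrvbtbo: m−4=i, r−5=m, v−6=p, b−7=u, t−8=l, b−9=s, o−10=e.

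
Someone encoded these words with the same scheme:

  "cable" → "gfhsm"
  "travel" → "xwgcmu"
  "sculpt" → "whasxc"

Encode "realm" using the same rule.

vjgsu

In cable: c→g is +4, a→f is +5, b→h is +6, l→s is +7 — the shift increases by 1 each position. Each letter shifts forward by (position + 4), i.e. 4, 5, 6, … — the shift grows by one for each successive letter.
Applying it to realm: r+4=v, e+5=j, a+6=g, l+7=s, m+8=u.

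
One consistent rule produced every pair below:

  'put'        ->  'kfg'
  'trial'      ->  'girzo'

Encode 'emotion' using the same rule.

vnlgrlm

Each pair mirrors across the alphabet (p↔k, u↔f, t↔g): positions sum to 25. Each letter is replaced by its mirror in the alphabet: a↔z, b↔y, c↔x, and so on (the Atbash cipher).
For emotion: e↔v, m↔n, o↔l, t↔g, i↔r, o↔l, n↔m.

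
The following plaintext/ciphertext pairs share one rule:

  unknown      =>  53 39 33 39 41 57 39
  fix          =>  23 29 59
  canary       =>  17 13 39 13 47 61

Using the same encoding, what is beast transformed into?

u(#21)→53 and n(#14)→39: differences scale by 2, so n = 2·pos + 11. Each letter becomes 2×(its alphabet position, a=1..z=26) + 11.
For beast: b=2→15, e=5→21, a=1→13, s=19→49, t=20→51.

15 21 13 49 51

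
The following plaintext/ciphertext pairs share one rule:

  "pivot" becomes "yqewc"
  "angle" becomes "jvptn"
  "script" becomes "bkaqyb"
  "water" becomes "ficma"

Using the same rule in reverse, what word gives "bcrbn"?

It's a Vigenère-style cipher with numeric key [9,8]: position i shifts by key[i mod 2].
Decoding bcrbn: b−9=s, c−8=u, r−9=i, b−8=t, n−9=e.

suite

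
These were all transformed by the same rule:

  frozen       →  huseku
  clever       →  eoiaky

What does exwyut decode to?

In frozen: f→h is +2, r→u is +3, o→s is +4, z→e is +5 — the shift increases by 1 each position. Each letter shifts forward by (position + 2), i.e. 2, 3, 4, … — the shift grows by one for each successive letter.
Reversing it on exwyut: e−2=c, x−3=u, w−4=s, y−5=t, u−6=o, t−7=m.

custom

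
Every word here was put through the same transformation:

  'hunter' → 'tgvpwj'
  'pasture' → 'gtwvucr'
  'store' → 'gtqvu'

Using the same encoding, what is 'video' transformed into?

qgfkx

The output letters match the input read backwards, each shifted +2: hunter reversed is retnuh. The word is reversed, then every letter is shifted forward by 2.
For video: reverse → oediv; then shift: o+2=q, e+2=g, d+2=f, i+2=k, v+2=x.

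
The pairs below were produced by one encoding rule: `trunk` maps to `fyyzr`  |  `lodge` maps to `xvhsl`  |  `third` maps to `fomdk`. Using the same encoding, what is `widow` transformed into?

iphad

A repeating key of period 3 is used — shifts +12, +7, +4 over and over.
On widow: w+12=i, i+7=p, d+4=h, o+12=a, w+7=d.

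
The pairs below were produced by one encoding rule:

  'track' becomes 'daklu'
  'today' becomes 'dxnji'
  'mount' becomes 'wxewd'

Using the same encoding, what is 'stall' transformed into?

cckuv

Shifts by position in track: pos 0: t→d (+10), pos 1: r→a (+9), pos 2: a→k (+10), pos 3: c→l (+9) — repeating every 2. It's a Vigenère-style cipher with numeric key [10,9]: position i shifts by key[i mod 2].
Applying it to stall: s+10=c, t+9=c, a+10=k, l+9=u, l+10=v.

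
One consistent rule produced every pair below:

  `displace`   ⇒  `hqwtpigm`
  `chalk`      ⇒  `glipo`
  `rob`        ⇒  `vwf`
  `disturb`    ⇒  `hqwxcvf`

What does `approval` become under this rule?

The shift depends on letter class: consonant d→h is +4, but vowel i→q is +8. The rule splits by letter class: vowels +8, consonants +4.
On approval: a(vowel)+8=i, p(cons)+4=t, p(cons)+4=t, r(cons)+4=v, o(vowel)+8=w, v(cons)+4=z, a(vowel)+8=i, l(cons)+4=p.

ittvwzip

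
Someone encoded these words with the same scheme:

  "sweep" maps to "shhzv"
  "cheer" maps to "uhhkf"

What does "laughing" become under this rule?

Two steps: reverse the string, then apply a Caesar shift of +3.
Applying it to laughing: reverse → gnihgual; then shift: g+3=j, n+3=q, i+3=l, h+3=k, g+3=j, u+3=x, a+3=d, l+3=o.

jqlkjxdo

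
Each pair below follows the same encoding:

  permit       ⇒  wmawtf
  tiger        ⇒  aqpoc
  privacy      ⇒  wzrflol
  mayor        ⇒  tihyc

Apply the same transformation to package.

In permit: p→w is +7, e→m is +8, r→a is +9, m→w is +10 — the shift increases by 1 each position. The shift increases by 1 at each position, starting from +7: 7, 8, 9, ….
Applying it to package: p+7=w, a+8=i, c+9=l, k+10=u, a+11=l, g+12=s, e+13=r.

wilulsr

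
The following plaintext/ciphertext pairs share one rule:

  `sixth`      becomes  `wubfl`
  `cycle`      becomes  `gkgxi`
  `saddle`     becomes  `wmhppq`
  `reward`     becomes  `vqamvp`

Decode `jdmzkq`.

The shifts repeat in a cycle of length 2: positions 0,1,… shift by +4, +12, then the pattern repeats.
Reversing it on jdmzkq: j−4=f, d−12=r, m−4=i, z−12=n, k−4=g, q−12=e.

fringe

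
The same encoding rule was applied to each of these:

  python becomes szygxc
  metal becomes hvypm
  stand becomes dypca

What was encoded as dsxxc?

spoon

p(15)→s(18) and y(24)→z(25) fit y≡21x+15 (mod 26); the inverse of 21 mod 26 is 5. This is an affine cipher: with a=0,…,z=25, each position x becomes (21x+15) mod 26.
Reversing it on dsxxc: d(3)→5·(3−15)≡18=s; s(18)→5·(18−15)≡15=p; x(23)→5·(23−15)≡14=o; x(23)→5·(23−15)≡14=o; c(2)→5·(2−15)≡13=n (all mod 26).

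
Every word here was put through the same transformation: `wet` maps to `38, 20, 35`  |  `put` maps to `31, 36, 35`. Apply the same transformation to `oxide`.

30, 39, 24, 19, 20

The number is (letter's place in the alphabet, a=1) + 15.
For oxide: o=15→30, x=24→39, i=9→24, d=4→19, e=5→20.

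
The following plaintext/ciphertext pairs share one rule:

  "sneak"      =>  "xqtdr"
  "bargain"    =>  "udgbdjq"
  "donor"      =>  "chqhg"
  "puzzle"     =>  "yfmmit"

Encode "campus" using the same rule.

ldzyfx

s(18)→x(23) and n(13)→q(16) fit y≡17x+3 (mod 26); the inverse of 17 mod 26 is 23. This is an affine cipher: with a=0,…,z=25, each position x becomes (17x+3) mod 26.
Applying it to campus: c(2)→17·2+3≡11=l; a(0)→17·0+3≡3=d; m(12)→17·12+3≡25=z; p(15)→17·15+3≡24=y; u(20)→17·20+3≡5=f; s(18)→17·18+3≡23=x (all mod 26).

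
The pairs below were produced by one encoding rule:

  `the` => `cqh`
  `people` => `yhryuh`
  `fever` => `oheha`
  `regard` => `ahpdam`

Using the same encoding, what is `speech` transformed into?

The rule splits by letter class: vowels +3, consonants +9.
On speech: s(cons)+9=b, p(cons)+9=y, e(vowel)+3=h, e(vowel)+3=h, c(cons)+9=l, h(cons)+9=q.

byhhlq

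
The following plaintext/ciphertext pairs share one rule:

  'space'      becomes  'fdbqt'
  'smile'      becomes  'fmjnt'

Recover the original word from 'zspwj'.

ivory

Read the word backwards and shift each letter +1.
Reversing it on zspwj: shift back: z−1=y, s−1=r, p−1=o, w−1=v, j−1=i → yrovi; then reverse → ivory.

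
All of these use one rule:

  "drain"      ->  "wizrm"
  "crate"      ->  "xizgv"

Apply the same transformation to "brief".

This is the alphabet-reversal cipher (Atbash): a becomes z, b becomes y, etc.
On brief: b↔y, r↔i, i↔r, e↔v, f↔u.

yirvu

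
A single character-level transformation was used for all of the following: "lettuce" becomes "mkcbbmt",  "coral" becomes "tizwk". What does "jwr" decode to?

job

Read the word backwards and shift each letter +8.
Decoding jwr: shift back: j−8=b, w−8=o, r−8=j → boj; then reverse → job.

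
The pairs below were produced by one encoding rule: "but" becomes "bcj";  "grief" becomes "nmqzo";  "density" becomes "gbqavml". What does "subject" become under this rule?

bkmrjca

The output letters match the input read backwards, each shifted +8: but reversed is tub. Two steps: reverse the string, then apply a Caesar shift of +8.
On subject: reverse → tcejbus; then shift: t+8=b, c+8=k, e+8=m, j+8=r, b+8=j, u+8=c, s+8=a.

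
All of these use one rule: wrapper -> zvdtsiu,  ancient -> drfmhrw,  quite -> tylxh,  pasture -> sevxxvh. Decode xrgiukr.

undergo

It's a Vigenère-style cipher with numeric key [3,4]: position i shifts by key[i mod 2].
Decoding xrgiukr: x−3=u, r−4=n, g−3=d, i−4=e, u−3=r, k−4=g, r−3=o.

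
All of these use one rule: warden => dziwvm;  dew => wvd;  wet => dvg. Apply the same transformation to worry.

Each letter is replaced by its mirror in the alphabet: a↔z, b↔y, c↔x, and so on (the Atbash cipher).
Applying it to worry: w↔d, o↔l, r↔i, r↔i, y↔b.

dliib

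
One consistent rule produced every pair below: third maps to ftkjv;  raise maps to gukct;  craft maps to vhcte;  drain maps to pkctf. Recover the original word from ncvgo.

metal

Read the word backwards and shift each letter +2.
Undoing it on ncvgo: shift back: n−2=l, c−2=a, v−2=t, g−2=e, o−2=m → latem; then reverse → metal.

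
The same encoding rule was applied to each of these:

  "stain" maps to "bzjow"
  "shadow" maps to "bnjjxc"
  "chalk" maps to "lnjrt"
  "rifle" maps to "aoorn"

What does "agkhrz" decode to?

rabbit

A repeating key of period 2 is used — shifts +9, +6 over and over.
Decoding agkhrz: a−9=r, g−6=a, k−9=b, h−6=b, r−9=i, z−6=t.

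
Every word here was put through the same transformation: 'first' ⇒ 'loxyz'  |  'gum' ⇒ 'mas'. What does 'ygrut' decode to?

Compare letters: f→l is +6, i→o is +6, r→x is +6 — a constant shift. It's a constant shift of +6 (ROT6).
Decoding ygrut: y−6=s, g−6=a, r−6=l, u−6=o, t−6=n.

salon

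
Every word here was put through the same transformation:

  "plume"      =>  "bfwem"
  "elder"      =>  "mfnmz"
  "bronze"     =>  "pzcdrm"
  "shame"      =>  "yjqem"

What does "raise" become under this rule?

zqiym

p(15)→b(1) and l(11)→f(5) fit y≡25x+16 (mod 26); the inverse of 25 mod 26 is 25. Treating letters as 0–25, the rule is x ↦ 25x + 16 (mod 26).
Applying it to raise: r(17)→25·17+16≡25=z; a(0)→25·0+16≡16=q; i(8)→25·8+16≡8=i; s(18)→25·18+16≡24=y; e(4)→25·4+16≡12=m (all mod 26).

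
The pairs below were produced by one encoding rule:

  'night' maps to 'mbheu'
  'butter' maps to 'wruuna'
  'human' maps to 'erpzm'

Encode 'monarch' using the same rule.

Each letter's alphabet position (a=0..z=25) is mapped through 23·x+25 mod 26 — an affine cipher.
Applying it to monarch: m(12)→23·12+25≡15=p; o(14)→23·14+25≡9=j; n(13)→23·13+25≡12=m; a(0)→23·0+25≡25=z; r(17)→23·17+25≡0=a; c(2)→23·2+25≡19=t; h(7)→23·7+25≡4=e (all mod 26).

pjmzate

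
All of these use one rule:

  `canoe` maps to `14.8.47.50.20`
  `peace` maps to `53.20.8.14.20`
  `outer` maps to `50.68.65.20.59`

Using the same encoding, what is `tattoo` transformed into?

The formula is n = 3×(alphabet index, a=1) + 5.
For tattoo: t=20→65, a=1→8, t=20→65, t=20→65, o=15→50, o=15→50.

65.8.65.65.50.50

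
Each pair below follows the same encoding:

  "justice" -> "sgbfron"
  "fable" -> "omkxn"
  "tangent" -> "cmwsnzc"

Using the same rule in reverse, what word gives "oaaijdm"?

Shifts by position in justice: pos 0: j→s (+9), pos 1: u→g (+12), pos 2: s→b (+9), pos 3: t→f (+12) — repeating every 2. The shifts repeat in a cycle of length 2: positions 0,1,… shift by +9, +12, then the pattern repeats.
Undoing it on oaaijdm: o−9=f, a−12=o, a−9=r, i−12=w, j−9=a, d−12=r, m−9=d.

forward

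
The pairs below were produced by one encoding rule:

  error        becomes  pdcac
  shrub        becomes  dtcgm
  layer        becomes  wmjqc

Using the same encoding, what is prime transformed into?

adtyp

A repeating key of period 2 is used — shifts +11, +12 over and over.
On prime: p+11=a, r+12=d, i+11=t, m+12=y, e+11=p.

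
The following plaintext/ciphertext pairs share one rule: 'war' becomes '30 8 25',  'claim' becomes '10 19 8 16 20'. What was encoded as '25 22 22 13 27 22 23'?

Each letter is replaced by its alphabet position (a=1..z=26) + 7.
Undoing it on 25 22 22 13 27 22 23: 25→(25−7)÷1=18=r, 22→(22−7)÷1=15=o, 22→(22−7)÷1=15=o, 13→(13−7)÷1=6=f, 27→(27−7)÷1=20=t, 22→(22−7)÷1=15=o, 23→(23−7)÷1=16=p.

rooftop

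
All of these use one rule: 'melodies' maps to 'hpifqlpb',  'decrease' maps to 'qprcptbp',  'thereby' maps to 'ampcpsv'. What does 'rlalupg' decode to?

m(12)→h(7) and e(4)→p(15) fit y≡25x+19 (mod 26); the inverse of 25 mod 26 is 25. Each letter's alphabet position (a=0..z=25) is mapped through 25·x+19 mod 26 — an affine cipher.
Reversing it on rlalupg: r(17)→25·(17−19)≡2=c; l(11)→25·(11−19)≡8=i; a(0)→25·(0−19)≡19=t; l(11)→25·(11−19)≡8=i; u(20)→25·(20−19)≡25=z; p(15)→25·(15−19)≡4=e; g(6)→25·(6−19)≡13=n (all mod 26).

citizen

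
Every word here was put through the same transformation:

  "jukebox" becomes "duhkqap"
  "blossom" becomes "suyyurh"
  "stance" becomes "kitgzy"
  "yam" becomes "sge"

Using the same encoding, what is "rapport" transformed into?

zxuvvgx

The output letters match the input read backwards, each shifted +6: jukebox reversed is xobekuj. The word is reversed, then every letter is shifted forward by 6.
For rapport: reverse → troppar; then shift: t+6=z, r+6=x, o+6=u, p+6=v, p+6=v, a+6=g, r+6=x.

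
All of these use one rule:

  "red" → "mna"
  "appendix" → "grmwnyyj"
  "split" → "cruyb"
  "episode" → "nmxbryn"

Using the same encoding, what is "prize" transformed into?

The output letters match the input read backwards, each shifted +9: red reversed is der. Two steps: reverse the string, then apply a Caesar shift of +9.
On prize: reverse → ezirp; then shift: e+9=n, z+9=i, i+9=r, r+9=a, p+9=y.

niray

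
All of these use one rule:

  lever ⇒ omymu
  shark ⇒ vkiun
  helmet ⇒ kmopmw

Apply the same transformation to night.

qqjkw

The shift depends on letter class: consonant l→o is +3, but vowel e→m is +8. Vowels shift forward by 8 and consonants shift forward by 3.
On night: n(cons)+3=q, i(vowel)+8=q, g(cons)+3=j, h(cons)+3=k, t(cons)+3=w.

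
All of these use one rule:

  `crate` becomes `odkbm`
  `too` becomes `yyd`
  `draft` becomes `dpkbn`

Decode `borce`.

Read the word backwards and shift each letter +10.
Reversing it on borce: shift back: b−10=r, o−10=e, r−10=h, c−10=s, e−10=u → rehsu; then reverse → usher.

usher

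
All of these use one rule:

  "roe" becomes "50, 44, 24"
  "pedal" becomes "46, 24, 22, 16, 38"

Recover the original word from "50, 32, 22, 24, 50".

rider

With a=1..z=26, the number is 2·pos + 14.
Undoing it on 50, 32, 22, 24, 50: 50→(50−14)÷2=18=r, 32→(32−14)÷2=9=i, 22→(22−14)÷2=4=d, 24→(24−14)÷2=5=e, 50→(50−14)÷2=18=r.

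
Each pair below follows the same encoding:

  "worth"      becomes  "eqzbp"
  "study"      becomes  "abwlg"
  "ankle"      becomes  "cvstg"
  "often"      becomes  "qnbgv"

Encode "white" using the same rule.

The shift depends on letter class: consonant w→e is +8, but vowel o→q is +2. Two shifts are in play — +2 for a/e/i/o/u, +8 for every other letter.
On white: w(cons)+8=e, h(cons)+8=p, i(vowel)+2=k, t(cons)+8=b, e(vowel)+2=g.

epkbg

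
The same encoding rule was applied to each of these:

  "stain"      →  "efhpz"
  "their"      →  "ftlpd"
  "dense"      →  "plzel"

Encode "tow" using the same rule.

fvi

The rule splits by letter class: vowels +7, consonants +12.
Applying it to tow: t(cons)+12=f, o(vowel)+7=v, w(cons)+12=i.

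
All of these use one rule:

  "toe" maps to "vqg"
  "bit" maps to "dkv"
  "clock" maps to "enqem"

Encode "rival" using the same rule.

Compare letters: t→v is +2, o→q is +2, e→g is +2 — a constant shift. Each letter is shifted forward by 2 in the alphabet (a Caesar shift of +2).
For rival: r+2=t, i+2=k, v+2=x, a+2=c, l+2=n.

tkxcn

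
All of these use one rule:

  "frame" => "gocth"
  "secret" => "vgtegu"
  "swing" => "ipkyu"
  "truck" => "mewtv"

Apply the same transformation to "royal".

ncaqt

The output letters match the input read backwards, each shifted +2: frame reversed is emarf. Read the word backwards and shift each letter +2.
On royal: reverse → layor; then shift: l+2=n, a+2=c, y+2=a, o+2=q, r+2=t.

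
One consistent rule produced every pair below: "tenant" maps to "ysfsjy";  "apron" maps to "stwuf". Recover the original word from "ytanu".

pivot

The output letters match the input read backwards, each shifted +5: tenant reversed is tnanet. The word is reversed, then every letter is shifted forward by 5.
Undoing it on ytanu: shift back: y−5=t, t−5=o, a−5=v, n−5=i, u−5=p → tovip; then reverse → pivot.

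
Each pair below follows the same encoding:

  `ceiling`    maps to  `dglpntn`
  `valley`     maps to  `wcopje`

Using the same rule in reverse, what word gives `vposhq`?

Each letter shifts forward by (position + 1), i.e. 1, 2, 3, … — the shift grows by one for each successive letter.
Reversing it on vposhq: v−1=u, p−2=n, o−3=l, s−4=o, h−5=c, q−6=k.

unlock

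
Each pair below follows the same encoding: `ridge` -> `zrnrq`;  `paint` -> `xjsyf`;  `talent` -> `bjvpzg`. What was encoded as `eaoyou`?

wrench

In ridge: r→z is +8, i→r is +9, d→n is +10, g→r is +11 — the shift increases by 1 each position. Letter i (0-indexed) is shifted by i+8, so successive shifts are 8, 9, 10, ….
Undoing it on eaoyou: e−8=w, a−9=r, o−10=e, y−11=n, o−12=c, u−13=h.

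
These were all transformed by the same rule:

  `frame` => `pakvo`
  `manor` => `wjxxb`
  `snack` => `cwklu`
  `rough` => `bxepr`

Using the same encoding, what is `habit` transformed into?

Shifts by position in frame: pos 0: f→p (+10), pos 1: r→a (+9), pos 2: a→k (+10), pos 3: m→v (+9) — repeating every 2. It's a Vigenère-style cipher with numeric key [10,9]: position i shifts by key[i mod 2].
For habit: h+10=r, a+9=j, b+10=l, i+9=r, t+10=d.

rjlrd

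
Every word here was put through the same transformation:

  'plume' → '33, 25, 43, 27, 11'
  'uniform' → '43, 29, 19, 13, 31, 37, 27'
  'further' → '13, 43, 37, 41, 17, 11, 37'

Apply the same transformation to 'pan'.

33, 3, 29

With a=1..z=26, the number is 2·pos + 1.
For pan: p=16→33, a=1→3, n=14→29.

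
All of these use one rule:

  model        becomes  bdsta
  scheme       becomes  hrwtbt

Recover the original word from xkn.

Compare letters: m→b is +15, o→d is +15, d→s is +15 — a constant shift. Each letter is shifted forward by 15 in the alphabet (a Caesar shift of +15).
Undoing it on xkn: x−15=i, k−15=v, n−15=y.

ivy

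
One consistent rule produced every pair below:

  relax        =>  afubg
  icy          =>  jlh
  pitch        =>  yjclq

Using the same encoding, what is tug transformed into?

cvp

The shift depends on letter class: consonant r→a is +9, but vowel e→f is +1. Two shifts are in play — +1 for a/e/i/o/u, +9 for every other letter.
On tug: t(cons)+9=c, u(vowel)+1=v, g(cons)+9=p.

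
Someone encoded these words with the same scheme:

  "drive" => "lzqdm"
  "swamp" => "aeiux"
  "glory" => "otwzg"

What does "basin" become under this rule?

jiaqv

Compare letters: d→l is +8, r→z is +8, i→q is +8 — a constant shift. This is a Caesar cipher with shift 8.
Applying it to basin: b+8=j, a+8=i, s+8=a, i+8=q, n+8=v.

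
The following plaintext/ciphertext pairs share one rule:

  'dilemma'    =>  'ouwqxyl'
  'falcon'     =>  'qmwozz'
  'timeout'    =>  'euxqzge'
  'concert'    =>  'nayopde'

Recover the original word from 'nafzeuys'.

counting

A repeating key of period 2 is used — shifts +11, +12 over and over.
Undoing it on nafzeuys: n−11=c, a−12=o, f−11=u, z−12=n, e−11=t, u−12=i, y−11=n, s−12=g.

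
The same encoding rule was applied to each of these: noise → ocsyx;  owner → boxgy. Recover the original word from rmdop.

The output letters match the input read backwards, each shifted +10: noise reversed is esion. Read the word backwards and shift each letter +10.
Reversing it on rmdop: shift back: r−10=h, m−10=c, d−10=t, o−10=e, p−10=f → hctef; then reverse → fetch.

fetch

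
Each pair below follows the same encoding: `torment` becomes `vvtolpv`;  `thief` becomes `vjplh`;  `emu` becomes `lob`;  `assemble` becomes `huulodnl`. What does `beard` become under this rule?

dlhtf

Two shifts are in play — +7 for a/e/i/o/u, +2 for every other letter.
For beard: b(cons)+2=d, e(vowel)+7=l, a(vowel)+7=h, r(cons)+2=t, d(cons)+2=f.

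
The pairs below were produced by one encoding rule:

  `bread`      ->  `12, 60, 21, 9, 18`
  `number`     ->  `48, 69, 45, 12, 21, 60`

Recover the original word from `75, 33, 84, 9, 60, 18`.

wizard

b(#2)→12 and r(#18)→60: differences scale by 3, so n = 3·pos + 6. With a=1..z=26, the number is 3·pos + 6.
Reversing it on 75, 33, 84, 9, 60, 18: 75→(75−6)÷3=23=w, 33→(33−6)÷3=9=i, 84→(84−6)÷3=26=z, 9→(9−6)÷3=1=a, 60→(60−6)÷3=18=r, 18→(18−6)÷3=4=d.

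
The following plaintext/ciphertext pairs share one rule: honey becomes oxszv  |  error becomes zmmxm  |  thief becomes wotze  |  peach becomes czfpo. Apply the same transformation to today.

This is an affine cipher: with a=0,…,z=25, each position x becomes (5x+5) mod 26.
Applying it to today: t(19)→5·19+5≡22=w; o(14)→5·14+5≡23=x; d(3)→5·3+5≡20=u; a(0)→5·0+5≡5=f; y(24)→5·24+5≡21=v (all mod 26).

wxufv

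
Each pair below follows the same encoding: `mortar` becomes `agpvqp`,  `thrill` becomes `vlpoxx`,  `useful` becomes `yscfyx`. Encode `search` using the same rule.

This is an affine cipher: with a=0,…,z=25, each position x becomes (3x+16) mod 26.
On search: s(18)→3·18+16≡18=s; e(4)→3·4+16≡2=c; a(0)→3·0+16≡16=q; r(17)→3·17+16≡15=p; c(2)→3·2+16≡22=w; h(7)→3·7+16≡11=l (all mod 26).

scqpwl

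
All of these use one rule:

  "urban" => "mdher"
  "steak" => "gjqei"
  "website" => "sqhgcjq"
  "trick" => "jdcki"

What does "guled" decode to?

Each letter's alphabet position (a=0..z=25) is mapped through 3·x+4 mod 26 — an affine cipher.
Decoding guled: g(6)→9·(6−4)≡18=s; u(20)→9·(20−4)≡14=o; l(11)→9·(11−4)≡11=l; e(4)→9·(4−4)≡0=a; d(3)→9·(3−4)≡17=r (all mod 26).

solar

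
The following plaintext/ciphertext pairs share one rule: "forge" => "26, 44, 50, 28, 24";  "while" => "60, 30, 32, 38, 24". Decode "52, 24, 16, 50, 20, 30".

search

f(#6)→26 and o(#15)→44: differences scale by 2, so n = 2·pos + 14. With a=1..z=26, the number is 2·pos + 14.
Decoding 52, 24, 16, 50, 20, 30: 52→(52−14)÷2=19=s, 24→(24−14)÷2=5=e, 16→(16−14)÷2=1=a, 50→(50−14)÷2=18=r, 20→(20−14)÷2=3=c, 30→(30−14)÷2=8=h.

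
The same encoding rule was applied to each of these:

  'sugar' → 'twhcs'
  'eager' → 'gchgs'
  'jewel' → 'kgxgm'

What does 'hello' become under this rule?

igmmq

The shift depends on letter class: consonant s→t is +1, but vowel u→w is +2. The rule splits by letter class: vowels +2, consonants +1.
On hello: h(cons)+1=i, e(vowel)+2=g, l(cons)+1=m, l(cons)+1=m, o(vowel)+2=q.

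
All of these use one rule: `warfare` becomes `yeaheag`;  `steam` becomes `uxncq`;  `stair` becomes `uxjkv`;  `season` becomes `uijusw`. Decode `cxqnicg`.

athlete

It's a Vigenère-style cipher with numeric key [2,4,9]: position i shifts by key[i mod 3].
Reversing it on cxqnicg: c−2=a, x−4=t, q−9=h, n−2=l, i−4=e, c−9=t, g−2=e.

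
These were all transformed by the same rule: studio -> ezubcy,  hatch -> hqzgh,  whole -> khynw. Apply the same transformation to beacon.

lwqgyd

s(18)→e(4) and t(19)→z(25) fit y≡21x+16 (mod 26); the inverse of 21 mod 26 is 5. This is an affine cipher: with a=0,…,z=25, each position x becomes (21x+16) mod 26.
On beacon: b(1)→21·1+16≡11=l; e(4)→21·4+16≡22=w; a(0)→21·0+16≡16=q; c(2)→21·2+16≡6=g; o(14)→21·14+16≡24=y; n(13)→21·13+16≡3=d (all mod 26).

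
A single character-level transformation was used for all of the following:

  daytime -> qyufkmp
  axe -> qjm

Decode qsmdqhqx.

The word is reversed, then every letter is shifted forward by 12.
Reversing it on qsmdqhqx: shift back: q−12=e, s−12=g, m−12=a, d−12=r, q−12=e, h−12=v, q−12=e, x−12=l → egarevel; then reverse → leverage.

leverage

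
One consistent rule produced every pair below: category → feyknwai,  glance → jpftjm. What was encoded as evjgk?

The shift increases by 1 at each position, starting from +3: 3, 4, 5, ….
Reversing it on evjgk: e−3=b, v−4=r, j−5=e, g−6=a, k−7=d.

bread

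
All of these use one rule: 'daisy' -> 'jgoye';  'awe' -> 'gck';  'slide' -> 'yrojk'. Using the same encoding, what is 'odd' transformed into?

ujj

Each letter is shifted forward by 6 in the alphabet (a Caesar shift of +6).
For odd: o+6=u, d+6=j, d+6=j.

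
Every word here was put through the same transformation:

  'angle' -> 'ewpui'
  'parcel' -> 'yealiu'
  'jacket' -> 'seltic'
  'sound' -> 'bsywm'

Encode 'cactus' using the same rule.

lelcyb

The shift depends on letter class: consonant n→w is +9, but vowel a→e is +4. Two shifts are in play — +4 for a/e/i/o/u, +9 for every other letter.
For cactus: c(cons)+9=l, a(vowel)+4=e, c(cons)+9=l, t(cons)+9=c, u(vowel)+4=y, s(cons)+9=b.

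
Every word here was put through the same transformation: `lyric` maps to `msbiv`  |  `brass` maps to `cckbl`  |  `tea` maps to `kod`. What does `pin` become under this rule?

The output letters match the input read backwards, each shifted +10: lyric reversed is ciryl. The word is reversed, then every letter is shifted forward by 10.
For pin: reverse → nip; then shift: n+10=x, i+10=s, p+10=z.

xsz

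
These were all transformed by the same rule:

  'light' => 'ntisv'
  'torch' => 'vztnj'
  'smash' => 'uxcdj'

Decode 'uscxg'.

A repeating key of period 2 is used — shifts +2, +11 over and over.
Decoding uscxg: u−2=s, s−11=h, c−2=a, x−11=m, g−2=e.

shame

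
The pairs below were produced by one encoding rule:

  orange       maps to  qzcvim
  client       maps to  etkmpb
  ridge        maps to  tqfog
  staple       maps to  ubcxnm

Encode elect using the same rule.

gtgkv

Shifts by position in orange: pos 0: o→q (+2), pos 1: r→z (+8), pos 2: a→c (+2), pos 3: n→v (+8) — repeating every 2. A repeating key of period 2 is used — shifts +2, +8 over and over.
Applying it to elect: e+2=g, l+8=t, e+2=g, c+8=k, t+2=v.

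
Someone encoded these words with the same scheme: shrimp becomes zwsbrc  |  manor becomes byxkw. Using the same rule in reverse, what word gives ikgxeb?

The output letters match the input read backwards, each shifted +10: shrimp reversed is pmirhs. Two steps: reverse the string, then apply a Caesar shift of +10.
Reversing it on ikgxeb: shift back: i−10=y, k−10=a, g−10=w, x−10=n, e−10=u, b−10=r → yawnur; then reverse → runway.

runway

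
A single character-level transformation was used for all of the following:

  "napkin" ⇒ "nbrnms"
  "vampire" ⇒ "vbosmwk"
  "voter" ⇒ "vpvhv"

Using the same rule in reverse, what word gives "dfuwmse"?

destiny

In napkin: n→n is +0, a→b is +1, p→r is +2, k→n is +3 — the shift increases by 1 each position. The shift increases by 1 at each position, starting from +0: 0, 1, 2, ….
Reversing it on dfuwmse: d−0=d, f−1=e, u−2=s, w−3=t, m−4=i, s−5=n, e−6=y.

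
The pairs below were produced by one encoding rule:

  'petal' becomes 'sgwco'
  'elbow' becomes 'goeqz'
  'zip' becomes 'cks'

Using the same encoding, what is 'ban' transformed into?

ecq

The shift depends on letter class: consonant p→s is +3, but vowel e→g is +2. The rule splits by letter class: vowels +2, consonants +3.
For ban: b(cons)+3=e, a(vowel)+2=c, n(cons)+3=q.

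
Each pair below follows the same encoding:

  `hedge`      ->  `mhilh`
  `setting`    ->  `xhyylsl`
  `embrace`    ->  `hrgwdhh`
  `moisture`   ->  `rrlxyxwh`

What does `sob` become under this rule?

xrg

The shift depends on letter class: consonant h→m is +5, but vowel e→h is +3. Two shifts are in play — +3 for a/e/i/o/u, +5 for every other letter.
For sob: s(cons)+5=x, o(vowel)+3=r, b(cons)+5=g.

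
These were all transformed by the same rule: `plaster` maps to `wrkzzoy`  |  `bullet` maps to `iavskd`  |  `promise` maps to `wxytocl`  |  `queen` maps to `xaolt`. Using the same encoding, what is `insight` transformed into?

Shifts by position in plaster: pos 0: p→w (+7), pos 1: l→r (+6), pos 2: a→k (+10), pos 3: s→z (+7), pos 4: t→z (+6), pos 5: e→o (+10) — repeating every 3. It's a Vigenère-style cipher with numeric key [7,6,10]: position i shifts by key[i mod 3].
Applying it to insight: i+7=p, n+6=t, s+10=c, i+7=p, g+6=m, h+10=r, t+7=a.

ptcpmra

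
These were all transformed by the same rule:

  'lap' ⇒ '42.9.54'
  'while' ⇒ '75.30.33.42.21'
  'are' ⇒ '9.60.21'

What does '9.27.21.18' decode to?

l(#12)→42 and a(#1)→9: differences scale by 3, so n = 3·pos + 6. The formula is n = 3×(alphabet index, a=1) + 6.
Decoding 9.27.21.18: 9→(9−6)÷3=1=a, 27→(27−6)÷3=7=g, 21→(21−6)÷3=5=e, 18→(18−6)÷3=4=d.

aged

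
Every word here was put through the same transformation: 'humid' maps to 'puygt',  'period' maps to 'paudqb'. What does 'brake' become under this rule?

qwmdn

The output letters match the input read backwards, each shifted +12: humid reversed is dimuh. The word is reversed, then every letter is shifted forward by 12.
For brake: reverse → ekarb; then shift: e+12=q, k+12=w, a+12=m, r+12=d, b+12=n.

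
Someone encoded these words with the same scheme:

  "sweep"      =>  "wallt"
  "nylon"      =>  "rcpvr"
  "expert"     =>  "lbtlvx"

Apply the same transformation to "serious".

The shift depends on letter class: consonant s→w is +4, but vowel e→l is +7. Two shifts are in play — +7 for a/e/i/o/u, +4 for every other letter.
Applying it to serious: s(cons)+4=w, e(vowel)+7=l, r(cons)+4=v, i(vowel)+7=p, o(vowel)+7=v, u(vowel)+7=b, s(cons)+4=w.

wlvpvbw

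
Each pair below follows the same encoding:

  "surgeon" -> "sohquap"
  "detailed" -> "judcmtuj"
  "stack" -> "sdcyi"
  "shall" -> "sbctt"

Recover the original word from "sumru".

seize

This is an affine cipher: with a=0,…,z=25, each position x becomes (11x+2) mod 26.
Undoing it on sumru: s(18)→19·(18−2)≡18=s; u(20)→19·(20−2)≡4=e; m(12)→19·(12−2)≡8=i; r(17)→19·(17−2)≡25=z; u(20)→19·(20−2)≡4=e (all mod 26).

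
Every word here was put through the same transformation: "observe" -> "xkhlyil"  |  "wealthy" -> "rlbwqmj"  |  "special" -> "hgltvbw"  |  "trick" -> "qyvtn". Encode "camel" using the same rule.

tbflw

o(14)→x(23) and b(1)→k(10) fit y≡9x+1 (mod 26); the inverse of 9 mod 26 is 3. Each letter's alphabet position (a=0..z=25) is mapped through 9·x+1 mod 26 — an affine cipher.
For camel: c(2)→9·2+1≡19=t; a(0)→9·0+1≡1=b; m(12)→9·12+1≡5=f; e(4)→9·4+1≡11=l; l(11)→9·11+1≡22=w (all mod 26).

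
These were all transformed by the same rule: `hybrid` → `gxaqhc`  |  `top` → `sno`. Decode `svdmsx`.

twenty

Every letter moves 25 places later in the alphabet, wrapping around z→a.
Undoing it on svdmsx: s−25=t, v−25=w, d−25=e, m−25=n, s−25=t, x−25=y.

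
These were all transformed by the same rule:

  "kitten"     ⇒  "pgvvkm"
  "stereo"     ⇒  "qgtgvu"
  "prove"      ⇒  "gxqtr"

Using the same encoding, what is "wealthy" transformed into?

The output letters match the input read backwards, each shifted +2: kitten reversed is nettik. The word is reversed, then every letter is shifted forward by 2.
On wealthy: reverse → yhtlaew; then shift: y+2=a, h+2=j, t+2=v, l+2=n, a+2=c, e+2=g, w+2=y.

ajvncgy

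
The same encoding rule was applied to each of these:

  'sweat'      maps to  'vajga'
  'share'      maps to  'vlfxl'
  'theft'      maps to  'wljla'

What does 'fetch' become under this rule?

The shift increases by 1 at each position, starting from +3: 3, 4, 5, ….
For fetch: f+3=i, e+4=i, t+5=y, c+6=i, h+7=o.

iiyio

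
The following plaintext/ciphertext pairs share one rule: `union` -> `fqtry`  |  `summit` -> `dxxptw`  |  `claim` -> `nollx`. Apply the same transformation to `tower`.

erhhc

Shifts by position in union: pos 0: u→f (+11), pos 1: n→q (+3), pos 2: i→t (+11), pos 3: o→r (+3) — repeating every 2. It's a Vigenère-style cipher with numeric key [11,3]: position i shifts by key[i mod 2].
For tower: t+11=e, o+3=r, w+11=h, e+3=h, r+11=c.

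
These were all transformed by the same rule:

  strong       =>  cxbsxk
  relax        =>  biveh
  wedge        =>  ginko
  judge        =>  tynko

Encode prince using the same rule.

zvsrmi

The shifts repeat in a cycle of length 2: positions 0,1,… shift by +10, +4, then the pattern repeats.
For prince: p+10=z, r+4=v, i+10=s, n+4=r, c+10=m, e+4=i.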